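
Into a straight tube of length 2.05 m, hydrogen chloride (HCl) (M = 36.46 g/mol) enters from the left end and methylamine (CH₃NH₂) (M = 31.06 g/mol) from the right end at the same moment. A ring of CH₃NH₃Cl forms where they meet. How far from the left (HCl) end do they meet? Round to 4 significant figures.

0.9839 m

In equal time, each gas travels a distance ∝ its rate ∝ 1/√M, so d_HCl/d_CH₃NH₂ = √(M_CH₃NH₂/M_HCl) = √(31.06/36.46) = 0.9230.
With d_HCl + d_CH₃NH₂ = 2.05 m, d_CH₃NH₂ = 2.05/(1 + 0.9230) = 1.066 m.
d_HCl = 2.05 − 1.066 = 0.9839 m.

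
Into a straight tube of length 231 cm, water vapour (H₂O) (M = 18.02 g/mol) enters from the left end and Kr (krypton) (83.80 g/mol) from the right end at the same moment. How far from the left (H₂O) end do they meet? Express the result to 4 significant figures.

157.8 cm

In equal time, each gas travels a distance ∝ its rate ∝ 1/√M, so d_H₂O/d_Kr = √(M_Kr/M_H₂O) = √(83.80/18.02) = 2.156.
With d_H₂O + d_Kr = 231 cm, d_Kr = 231/(1 + 2.156) = 73.18 cm.
d_H₂O = 231 − 73.18 = 157.8 cm.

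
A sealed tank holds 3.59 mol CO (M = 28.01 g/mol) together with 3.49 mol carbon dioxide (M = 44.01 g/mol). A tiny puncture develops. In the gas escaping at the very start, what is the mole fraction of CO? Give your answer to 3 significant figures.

0.563

The effusion rate of species i is ∝ p_i/√M_i ∝ n_i/√M_i.
x_CO(eff) = (n_CO/√M_CO) / (n_CO/√M_CO + n_CO₂/√M_CO₂)
= (3.59/√28.01) / (3.59/√28.01 + 3.49/√44.01) = 0.6783/(0.6783 + 0.5261) = 0.563.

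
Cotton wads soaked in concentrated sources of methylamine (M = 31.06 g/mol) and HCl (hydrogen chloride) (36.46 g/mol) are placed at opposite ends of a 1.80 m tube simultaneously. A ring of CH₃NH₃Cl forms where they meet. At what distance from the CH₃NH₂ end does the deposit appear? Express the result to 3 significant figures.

0.936 m

Distances travelled in equal time are proportional to diffusion rates, so d_CH₃NH₂/d_HCl = √(M_HCl/M_CH₃NH₂) = √(36.46/31.06) = 1.083.
With d_CH₃NH₂ + d_HCl = 1.80 m, d_HCl = 1.80/(1 + 1.083) = 0.8640 m.
d_CH₃NH₂ = 1.80 − 0.8640 = 0.936 m.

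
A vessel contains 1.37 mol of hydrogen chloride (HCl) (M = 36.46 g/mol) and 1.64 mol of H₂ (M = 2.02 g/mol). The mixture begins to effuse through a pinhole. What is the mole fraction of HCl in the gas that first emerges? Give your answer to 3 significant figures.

The effusion rate of species i is ∝ p_i/√M_i ∝ n_i/√M_i.
x_HCl(eff) = (n_HCl/√M_HCl) / (n_HCl/√M_HCl + n_H₂/√M_H₂)
= (1.37/√36.46) / (1.37/√36.46 + 1.64/√2.02) = 0.2269/(0.2269 + 1.154) = 0.164.

0.164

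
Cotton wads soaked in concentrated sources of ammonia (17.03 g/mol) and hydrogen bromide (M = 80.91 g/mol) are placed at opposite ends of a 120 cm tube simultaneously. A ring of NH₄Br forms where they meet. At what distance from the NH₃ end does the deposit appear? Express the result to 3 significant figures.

The fronts meet when d_NH₃ + d_HBr = L with d_NH₃/d_HBr = √(M_HBr/M_NH₃) (Graham's law). Here √(M_HBr/M_NH₃) = √(80.91/17.03) = 2.180.
With d_NH₃ + d_HBr = 120 cm, d_HBr = 120/(1 + 2.180) = 37.74 cm.
d_NH₃ = 120 − 37.74 = 82.3 cm.

82.3 cm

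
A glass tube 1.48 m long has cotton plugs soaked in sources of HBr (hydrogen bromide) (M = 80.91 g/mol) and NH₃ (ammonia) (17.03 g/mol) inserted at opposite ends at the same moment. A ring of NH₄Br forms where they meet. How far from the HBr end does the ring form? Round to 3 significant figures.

The fronts meet when d_HBr + d_NH₃ = L with d_HBr/d_NH₃ = √(M_NH₃/M_HBr) (Graham's law). Here √(M_NH₃/M_HBr) = √(17.03/80.91) = 0.4588.
With d_HBr + d_NH₃ = 1.48 m, d_NH₃ = 1.48/(1 + 0.4588) = 1.015 m.
d_HBr = 1.48 − 1.015 = 0.465 m.

0.465 m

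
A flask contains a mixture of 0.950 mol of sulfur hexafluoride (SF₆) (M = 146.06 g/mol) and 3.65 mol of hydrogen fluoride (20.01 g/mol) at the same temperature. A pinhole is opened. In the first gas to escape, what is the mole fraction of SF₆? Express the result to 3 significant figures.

0.0879

Effusion rate of each component ∝ n_i/√M_i (partial pressure × 1/√M).
x_SF₆(eff) = (n_SF₆/√M_SF₆) / (n_SF₆/√M_SF₆ + n_HF/√M_HF)
= (0.950/√146.06) / (0.950/√146.06 + 3.65/√20.01) = 0.07861/(0.07861 + 0.8160) = 0.0879.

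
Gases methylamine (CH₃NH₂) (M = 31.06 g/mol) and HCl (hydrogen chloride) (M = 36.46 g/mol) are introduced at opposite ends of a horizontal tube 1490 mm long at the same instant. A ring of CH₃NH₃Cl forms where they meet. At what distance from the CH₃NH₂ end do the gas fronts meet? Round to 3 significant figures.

Graham's law gives d_CH₃NH₂/d_HCl = rate_CH₃NH₂/rate_HCl = √(M_HCl/M_CH₃NH₂) = √(36.46/31.06) = 1.083.
With d_CH₃NH₂ + d_HCl = 1490 mm, d_HCl = 1490/(1 + 1.083) = 715.2 mm.
d_CH₃NH₂ = 1490 − 715.2 = 775 mm.

775 mm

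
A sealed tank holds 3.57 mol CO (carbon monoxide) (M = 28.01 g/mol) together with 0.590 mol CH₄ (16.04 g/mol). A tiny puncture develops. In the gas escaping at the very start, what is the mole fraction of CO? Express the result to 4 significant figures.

Rate_i ∝ x_i/√M_i (Graham's law weighted by mole fraction), so the effusate composition follows n_i/√M_i.
Mole fraction of CO in the effusate = (n_CO/√M_CO) / (n_CO/√M_CO + n_CH₄/√M_CH₄)
= (3.57/√28.01) / (3.57/√28.01 + 0.590/√16.04) = 0.6745/(0.6745 + 0.1473) = 0.8208.

0.8208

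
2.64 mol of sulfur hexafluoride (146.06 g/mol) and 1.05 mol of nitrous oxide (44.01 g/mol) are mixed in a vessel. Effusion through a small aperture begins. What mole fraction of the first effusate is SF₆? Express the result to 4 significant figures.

0.5799

The effusion rate of species i is ∝ p_i/√M_i ∝ n_i/√M_i.
So x_SF₆ in the escaping gas = (n_SF₆/√M_SF₆) / Σ(n_i/√M_i)
= (2.64/√146.06) / (2.64/√146.06 + 1.05/√44.01) = 0.2184/(0.2184 + 0.1583) = 0.5799.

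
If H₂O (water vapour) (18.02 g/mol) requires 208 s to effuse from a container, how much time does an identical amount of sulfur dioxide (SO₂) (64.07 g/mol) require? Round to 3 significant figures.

Using Graham's law: t_SO₂/t_H₂O = √(M_SO₂/M_H₂O) = √(64.07/18.02) = √3.555 = 1.886.
So the time for SO₂ is 208 × 1.886 = 392 s.

392 s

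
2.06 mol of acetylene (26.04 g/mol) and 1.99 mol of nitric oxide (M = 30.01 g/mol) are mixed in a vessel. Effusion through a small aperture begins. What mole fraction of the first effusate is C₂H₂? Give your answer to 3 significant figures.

Rate_i ∝ x_i/√M_i (Graham's law weighted by mole fraction), so the effusate composition follows n_i/√M_i.
So x_C₂H₂ in the escaping gas = (n_C₂H₂/√M_C₂H₂) / Σ(n_i/√M_i)
= (2.06/√26.04) / (2.06/√26.04 + 1.99/√30.01) = 0.4037/(0.4037 + 0.3633) = 0.526.

0.526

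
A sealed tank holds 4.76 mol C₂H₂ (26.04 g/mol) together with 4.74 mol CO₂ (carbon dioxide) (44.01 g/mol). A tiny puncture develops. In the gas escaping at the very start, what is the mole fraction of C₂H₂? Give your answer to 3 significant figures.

0.566

Rate_i ∝ x_i/√M_i (Graham's law weighted by mole fraction), so the effusate composition follows n_i/√M_i.
x_C₂H₂(eff) = (n_C₂H₂/√M_C₂H₂) / (n_C₂H₂/√M_C₂H₂ + n_CO₂/√M_CO₂)
= (4.76/√26.04) / (4.76/√26.04 + 4.74/√44.01) = 0.9328/(0.9328 + 0.7145) = 0.566.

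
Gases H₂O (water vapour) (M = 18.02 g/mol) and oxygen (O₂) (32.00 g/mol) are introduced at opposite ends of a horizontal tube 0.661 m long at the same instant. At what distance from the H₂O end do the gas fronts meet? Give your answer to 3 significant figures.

Graham's law gives d_H₂O/d_O₂ = rate_H₂O/rate_O₂ = √(M_O₂/M_H₂O) = √(32.00/18.02) = 1.333.
With d_H₂O + d_O₂ = 0.661 m, d_O₂ = 0.661/(1 + 1.333) = 0.2834 m.
d_H₂O = 0.661 − 0.2834 = 0.378 m.

0.378 m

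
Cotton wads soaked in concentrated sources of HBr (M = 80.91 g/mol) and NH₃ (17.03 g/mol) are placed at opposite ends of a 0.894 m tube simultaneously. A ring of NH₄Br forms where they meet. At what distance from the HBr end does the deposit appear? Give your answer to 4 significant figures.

0.2812 m

Distances travelled in equal time are proportional to diffusion rates, so d_HBr/d_NH₃ = √(M_NH₃/M_HBr) = √(17.03/80.91) = 0.4588.
With d_HBr + d_NH₃ = 0.894 m, d_NH₃ = 0.894/(1 + 0.4588) = 0.6128 m.
d_HBr = 0.894 − 0.6128 = 0.2812 m.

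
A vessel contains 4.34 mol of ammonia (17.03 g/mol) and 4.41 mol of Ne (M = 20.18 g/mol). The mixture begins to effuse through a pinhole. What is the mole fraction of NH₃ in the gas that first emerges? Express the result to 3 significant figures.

The effusion rate of species i is ∝ p_i/√M_i ∝ n_i/√M_i.
So x_NH₃ in the escaping gas = (n_NH₃/√M_NH₃) / Σ(n_i/√M_i)
= (4.34/√17.03) / (4.34/√17.03 + 4.41/√20.18) = 1.052/(1.052 + 0.9817) = 0.517.

0.517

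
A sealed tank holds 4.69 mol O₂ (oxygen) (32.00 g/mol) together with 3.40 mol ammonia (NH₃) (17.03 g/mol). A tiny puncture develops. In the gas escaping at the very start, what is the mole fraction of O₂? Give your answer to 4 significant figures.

0.5016

Effusion rate of each component ∝ n_i/√M_i (partial pressure × 1/√M).
Mole fraction of O₂ in the effusate = (n_O₂/√M_O₂) / (n_O₂/√M_O₂ + n_NH₃/√M_NH₃)
= (4.69/√32.00) / (4.69/√32.00 + 3.40/√17.03) = 0.8291/(0.8291 + 0.8239) = 0.5016.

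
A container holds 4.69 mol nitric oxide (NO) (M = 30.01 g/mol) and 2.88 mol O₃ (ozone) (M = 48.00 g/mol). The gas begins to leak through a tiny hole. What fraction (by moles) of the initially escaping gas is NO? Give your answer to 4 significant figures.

0.6732

The effusion rate of species i is ∝ p_i/√M_i ∝ n_i/√M_i.
x_NO(eff) = (n_NO/√M_NO) / (n_NO/√M_NO + n_O₃/√M_O₃)
= (4.69/√30.01) / (4.69/√30.01 + 2.88/√48.00) = 0.8561/(0.8561 + 0.4157) = 0.6732.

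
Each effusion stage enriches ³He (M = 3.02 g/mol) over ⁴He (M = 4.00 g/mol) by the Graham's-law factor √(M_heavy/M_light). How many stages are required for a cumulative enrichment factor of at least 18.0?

With α = √(4.00/3.02) per stage, ln α = ½ ln(1.32450) = 0.1405.
Need α^N ≥ 18.0 ⇒ N ≥ ln(18.0) / ln α = 2.890 / 0.1405 = 20.57.
So at least 21 stages are needed.

21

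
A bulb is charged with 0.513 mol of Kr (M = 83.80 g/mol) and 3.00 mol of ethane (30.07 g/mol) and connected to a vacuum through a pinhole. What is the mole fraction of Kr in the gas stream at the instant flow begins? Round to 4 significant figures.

Each component's effusion rate ∝ (its partial pressure)·(1/√M) ∝ n_i/√M_i.
x_Kr(eff) = (n_Kr/√M_Kr) / (n_Kr/√M_Kr + n_C₂H₆/√M_C₂H₆)
= (0.513/√83.80) / (0.513/√83.80 + 3.00/√30.07) = 0.05604/(0.05604 + 0.5471) = 0.09292.

0.09292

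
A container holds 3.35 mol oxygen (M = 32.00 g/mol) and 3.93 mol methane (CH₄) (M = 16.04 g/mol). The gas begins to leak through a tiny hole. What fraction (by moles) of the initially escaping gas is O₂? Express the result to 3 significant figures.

0.376

Each component's effusion rate ∝ (its partial pressure)·(1/√M) ∝ n_i/√M_i.
So x_O₂ in the escaping gas = (n_O₂/√M_O₂) / Σ(n_i/√M_i)
= (3.35/√32.00) / (3.35/√32.00 + 3.93/√16.04) = 0.5922/(0.5922 + 0.9813) = 0.376.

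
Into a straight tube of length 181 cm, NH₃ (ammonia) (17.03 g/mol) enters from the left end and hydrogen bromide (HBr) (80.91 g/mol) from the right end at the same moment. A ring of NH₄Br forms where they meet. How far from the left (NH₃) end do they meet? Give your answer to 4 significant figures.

Distances travelled in equal time are proportional to diffusion rates, so d_NH₃/d_HBr = √(M_HBr/M_NH₃) = √(80.91/17.03) = 2.180.
With d_NH₃ + d_HBr = 181 cm, d_HBr = 181/(1 + 2.180) = 56.92 cm.
d_NH₃ = 181 − 56.92 = 124.1 cm.

124.1 cm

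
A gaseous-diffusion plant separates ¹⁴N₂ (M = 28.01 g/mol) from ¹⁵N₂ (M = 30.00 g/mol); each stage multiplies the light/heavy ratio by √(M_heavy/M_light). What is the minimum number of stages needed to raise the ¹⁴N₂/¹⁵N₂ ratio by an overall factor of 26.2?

Per stage α = (30.00/28.01)^(1/2) = 1.07105^0.5, giving ln α = 0.03432.
Need α^N ≥ 26.2 ⇒ N ≥ ln(26.2) / ln α = 3.266 / 0.03432 = 95.16.
Minimum whole number of stages: N = 96.

96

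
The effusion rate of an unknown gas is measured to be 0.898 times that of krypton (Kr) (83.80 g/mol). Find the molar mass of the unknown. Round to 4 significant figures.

103.9 g/mol

Graham's law gives rate_X/rate_Kr = √(M_Kr/M_X).
0.898 = √(83.80/M_X)
M_X = 83.80 / 0.898² = 83.80 / 0.8064 = 103.9 g/mol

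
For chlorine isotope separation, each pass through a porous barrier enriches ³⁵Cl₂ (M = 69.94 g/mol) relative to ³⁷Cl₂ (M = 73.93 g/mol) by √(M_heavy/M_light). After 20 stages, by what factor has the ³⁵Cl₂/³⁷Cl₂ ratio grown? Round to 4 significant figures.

1.742

Each stage multiplies the ratio by α = √(73.93/69.94), so after 20 stages the overall factor is α^20 = (73.93/69.94)^(20/2).
= 1.05705^10 = 1.742.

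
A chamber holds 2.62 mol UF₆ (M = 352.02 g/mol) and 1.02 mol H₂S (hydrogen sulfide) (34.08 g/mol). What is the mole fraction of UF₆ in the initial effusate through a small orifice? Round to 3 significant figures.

Each component's effusion rate ∝ (its partial pressure)·(1/√M) ∝ n_i/√M_i.
x_UF₆(eff) = (n_UF₆/√M_UF₆) / (n_UF₆/√M_UF₆ + n_H₂S/√M_H₂S)
= (2.62/√352.02) / (2.62/√352.02 + 1.02/√34.08) = 0.1396/(0.1396 + 0.1747) = 0.444.

0.444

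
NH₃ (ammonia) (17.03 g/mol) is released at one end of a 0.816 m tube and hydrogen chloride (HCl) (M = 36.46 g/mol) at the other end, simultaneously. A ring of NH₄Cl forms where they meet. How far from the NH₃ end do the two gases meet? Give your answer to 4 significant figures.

0.4847 m

The fronts meet when d_NH₃ + d_HCl = L with d_NH₃/d_HCl = √(M_HCl/M_NH₃) (Graham's law). Here √(M_HCl/M_NH₃) = √(36.46/17.03) = 1.463.
With d_NH₃ + d_HCl = 0.816 m, d_HCl = 0.816/(1 + 1.463) = 0.3313 m.
d_NH₃ = 0.816 − 0.3313 = 0.4847 m.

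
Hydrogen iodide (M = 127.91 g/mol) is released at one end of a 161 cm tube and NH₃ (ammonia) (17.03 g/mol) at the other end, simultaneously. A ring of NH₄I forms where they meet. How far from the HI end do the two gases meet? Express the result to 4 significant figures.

Graham's law gives d_HI/d_NH₃ = rate_HI/rate_NH₃ = √(M_NH₃/M_HI) = √(17.03/127.91) = 0.3649.
With d_HI + d_NH₃ = 161 cm, d_NH₃ = 161/(1 + 0.3649) = 118.0 cm.
d_HI = 161 − 118.0 = 43.04 cm.

43.04 cm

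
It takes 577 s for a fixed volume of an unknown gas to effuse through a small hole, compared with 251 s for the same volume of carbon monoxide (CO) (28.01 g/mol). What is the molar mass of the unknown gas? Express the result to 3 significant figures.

148 g/mol

Using Graham's law: t_X/t_CO = √(M_X/M_CO).
577/251 = 2.299 = √(M_X/28.01)
M_X = 28.01 × 2.299² = 28.01 × 5.285 = 148 g/mol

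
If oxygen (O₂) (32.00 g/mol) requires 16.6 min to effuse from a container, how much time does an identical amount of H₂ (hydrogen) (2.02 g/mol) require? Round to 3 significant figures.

Using Graham's law: t_H₂/t_O₂ = √(M_H₂/M_O₂) = √(2.02/32.00) = √0.06313 = 0.2512.
So the time for H₂ is 16.6 × 0.2512 = 4.17 min.

4.17 min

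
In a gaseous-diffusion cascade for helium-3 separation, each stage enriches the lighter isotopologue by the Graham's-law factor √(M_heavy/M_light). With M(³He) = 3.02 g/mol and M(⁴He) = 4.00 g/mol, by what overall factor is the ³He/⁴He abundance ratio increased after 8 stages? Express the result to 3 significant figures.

The single-stage factor is √(M_heavy/M_light), so 8 stages give [√(4.00/3.02)]^8 = (4.00/3.02)^(8/2).
= 1.32450^4 = 3.08.

3.08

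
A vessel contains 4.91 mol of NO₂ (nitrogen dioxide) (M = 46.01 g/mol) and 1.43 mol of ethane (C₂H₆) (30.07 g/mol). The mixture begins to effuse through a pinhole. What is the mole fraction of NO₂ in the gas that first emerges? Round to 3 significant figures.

Effusion rate of each component ∝ n_i/√M_i (partial pressure × 1/√M).
So x_NO₂ in the escaping gas = (n_NO₂/√M_NO₂) / Σ(n_i/√M_i)
= (4.91/√46.01) / (4.91/√46.01 + 1.43/√30.07) = 0.7239/(0.7239 + 0.2608) = 0.735.

0.735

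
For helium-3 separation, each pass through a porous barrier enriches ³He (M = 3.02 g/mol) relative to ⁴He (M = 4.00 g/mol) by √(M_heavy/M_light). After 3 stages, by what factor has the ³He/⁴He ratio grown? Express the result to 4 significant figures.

1.524

Overall factor = α^3 with α = √(4.00/3.02), i.e. (4.00/3.02)^(3/2).
= 1.32450^(3/2) = 1.524.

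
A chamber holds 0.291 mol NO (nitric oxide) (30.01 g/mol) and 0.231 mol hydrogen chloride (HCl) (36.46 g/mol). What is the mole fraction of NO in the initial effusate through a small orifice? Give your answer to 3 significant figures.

0.581

Each component's effusion rate ∝ (its partial pressure)·(1/√M) ∝ n_i/√M_i.
x_NO(eff) = (n_NO/√M_NO) / (n_NO/√M_NO + n_HCl/√M_HCl)
= (0.291/√30.01) / (0.291/√30.01 + 0.231/√36.46) = 0.05312/(0.05312 + 0.03826) = 0.581.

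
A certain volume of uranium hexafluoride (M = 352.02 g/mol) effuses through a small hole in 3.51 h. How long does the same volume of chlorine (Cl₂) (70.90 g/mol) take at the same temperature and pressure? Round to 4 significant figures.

Using Graham's law: t_Cl₂/t_UF₆ = √(M_Cl₂/M_UF₆) = √(70.90/352.02) = √0.2014 = 0.4488.
So the time for Cl₂ is 3.51 × 0.4488 = 1.575 h.

1.575 h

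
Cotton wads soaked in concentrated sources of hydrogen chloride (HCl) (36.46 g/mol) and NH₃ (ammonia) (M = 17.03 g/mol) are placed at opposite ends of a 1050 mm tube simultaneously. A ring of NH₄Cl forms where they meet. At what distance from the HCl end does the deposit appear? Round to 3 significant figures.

426 mm

Distances travelled in equal time are proportional to diffusion rates, so d_HCl/d_NH₃ = √(M_NH₃/M_HCl) = √(17.03/36.46) = 0.6834.
With d_HCl + d_NH₃ = 1050 mm, d_NH₃ = 1050/(1 + 0.6834) = 623.7 mm.
d_HCl = 1050 − 623.7 = 426 mm.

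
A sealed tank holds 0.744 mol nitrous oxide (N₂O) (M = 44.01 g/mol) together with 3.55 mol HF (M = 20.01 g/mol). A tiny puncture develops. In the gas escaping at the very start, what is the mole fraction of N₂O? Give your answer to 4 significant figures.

Each component's effusion rate ∝ (its partial pressure)·(1/√M) ∝ n_i/√M_i.
So x_N₂O in the escaping gas = (n_N₂O/√M_N₂O) / Σ(n_i/√M_i)
= (0.744/√44.01) / (0.744/√44.01 + 3.55/√20.01) = 0.1121/(0.1121 + 0.7936) = 0.1238.

0.1238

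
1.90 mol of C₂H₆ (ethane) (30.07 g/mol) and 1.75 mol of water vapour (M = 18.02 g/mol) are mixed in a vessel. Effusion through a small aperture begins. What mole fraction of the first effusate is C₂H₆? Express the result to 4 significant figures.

0.4567

Effusion rate of each component ∝ n_i/√M_i (partial pressure × 1/√M).
So x_C₂H₆ in the escaping gas = (n_C₂H₆/√M_C₂H₆) / Σ(n_i/√M_i)
= (1.90/√30.07) / (1.90/√30.07 + 1.75/√18.02) = 0.3465/(0.3465 + 0.4122) = 0.4567.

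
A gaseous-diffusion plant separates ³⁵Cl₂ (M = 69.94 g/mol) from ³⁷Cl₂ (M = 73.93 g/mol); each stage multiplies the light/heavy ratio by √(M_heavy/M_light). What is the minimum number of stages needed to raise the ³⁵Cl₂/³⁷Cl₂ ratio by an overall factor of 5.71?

63

Single-stage factor α = √(73.93/69.94), so ln α = ½ ln(1.05705) = 0.02774.
Need α^N ≥ 5.71 ⇒ N ≥ ln(5.71) / ln α = 1.742 / 0.02774 = 62.80.
So at least 63 stages are needed.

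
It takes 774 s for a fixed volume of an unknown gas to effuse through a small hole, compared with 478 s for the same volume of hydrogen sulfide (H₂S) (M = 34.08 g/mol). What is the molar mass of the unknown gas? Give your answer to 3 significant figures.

From Graham's law, t_X/t_H₂S = √(M_X/M_H₂S).
774/478 = 1.619 = √(M_X/34.08)
M_X = 34.08 × 1.619² = 34.08 × 2.622 = 89.4 g/mol

89.4 g/mol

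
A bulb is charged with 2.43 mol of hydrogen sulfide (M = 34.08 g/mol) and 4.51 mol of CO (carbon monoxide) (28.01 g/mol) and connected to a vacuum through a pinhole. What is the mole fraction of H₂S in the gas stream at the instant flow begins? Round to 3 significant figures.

0.328

Effusion rate of each component ∝ n_i/√M_i (partial pressure × 1/√M).
So x_H₂S in the escaping gas = (n_H₂S/√M_H₂S) / Σ(n_i/√M_i)
= (2.43/√34.08) / (2.43/√34.08 + 4.51/√28.01) = 0.4163/(0.4163 + 0.8522) = 0.328.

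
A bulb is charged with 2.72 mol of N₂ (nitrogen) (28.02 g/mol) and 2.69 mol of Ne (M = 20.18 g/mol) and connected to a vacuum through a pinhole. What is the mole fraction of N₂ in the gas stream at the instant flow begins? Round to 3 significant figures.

Each component's effusion rate ∝ (its partial pressure)·(1/√M) ∝ n_i/√M_i.
So x_N₂ in the escaping gas = (n_N₂/√M_N₂) / Σ(n_i/√M_i)
= (2.72/√28.02) / (2.72/√28.02 + 2.69/√20.18) = 0.5138/(0.5138 + 0.5988) = 0.462.

0.462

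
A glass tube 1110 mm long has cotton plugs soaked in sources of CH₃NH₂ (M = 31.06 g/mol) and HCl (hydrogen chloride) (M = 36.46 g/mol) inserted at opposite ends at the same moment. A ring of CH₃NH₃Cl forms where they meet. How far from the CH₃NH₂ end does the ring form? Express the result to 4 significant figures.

Graham's law gives d_CH₃NH₂/d_HCl = rate_CH₃NH₂/rate_HCl = √(M_HCl/M_CH₃NH₂) = √(36.46/31.06) = 1.083.
With d_CH₃NH₂ + d_HCl = 1110 mm, d_HCl = 1110/(1 + 1.083) = 532.8 mm.
d_CH₃NH₂ = 1110 − 532.8 = 577.2 mm.

577.2 mm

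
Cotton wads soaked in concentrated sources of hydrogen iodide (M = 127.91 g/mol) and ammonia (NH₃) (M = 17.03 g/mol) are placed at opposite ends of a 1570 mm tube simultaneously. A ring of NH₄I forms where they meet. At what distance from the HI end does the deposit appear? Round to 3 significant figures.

Distances travelled in equal time are proportional to diffusion rates, so d_HI/d_NH₃ = √(M_NH₃/M_HI) = √(17.03/127.91) = 0.3649.
With d_HI + d_NH₃ = 1570 mm, d_NH₃ = 1570/(1 + 0.3649) = 1150 mm.
d_HI = 1570 − 1150 = 420 mm.

420 mm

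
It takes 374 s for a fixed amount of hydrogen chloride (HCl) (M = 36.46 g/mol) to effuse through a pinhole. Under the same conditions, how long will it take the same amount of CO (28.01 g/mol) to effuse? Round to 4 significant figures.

327.8 s

By Graham's law, t_CO/t_HCl = √(M_CO/M_HCl) = √(28.01/36.46) = √0.7682 = 0.8765.
So the time for CO is 374 × 0.8765 = 327.8 s.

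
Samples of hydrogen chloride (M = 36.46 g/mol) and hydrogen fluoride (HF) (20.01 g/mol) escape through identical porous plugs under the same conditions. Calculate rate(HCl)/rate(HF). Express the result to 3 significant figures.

From Graham's law, rate_HCl/rate_HF = √(M_HF/M_HCl) = √(20.01/36.46) = √0.5488 = 0.741.

0.741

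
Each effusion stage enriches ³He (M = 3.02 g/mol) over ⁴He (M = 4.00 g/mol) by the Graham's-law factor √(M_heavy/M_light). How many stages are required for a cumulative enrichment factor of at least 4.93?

12

With α = √(4.00/3.02) per stage, ln α = ½ ln(1.32450) = 0.1405.
Need α^N ≥ 4.93 ⇒ N ≥ ln(4.93) / ln α = 1.595 / 0.1405 = 11.35.
So at least 12 stages are needed.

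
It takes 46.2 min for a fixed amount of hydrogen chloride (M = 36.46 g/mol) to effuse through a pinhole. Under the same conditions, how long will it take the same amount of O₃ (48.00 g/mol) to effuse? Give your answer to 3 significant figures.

53.0 min

From Graham's law, t_O₃/t_HCl = √(M_O₃/M_HCl) = √(48.00/36.46) = √1.317 = 1.147.
So the time for O₃ is 46.2 × 1.147 = 53.0 min.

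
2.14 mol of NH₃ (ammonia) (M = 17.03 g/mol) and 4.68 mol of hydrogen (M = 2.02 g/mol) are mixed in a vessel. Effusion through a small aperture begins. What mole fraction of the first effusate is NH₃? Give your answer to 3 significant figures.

Effusion rate of each component ∝ n_i/√M_i (partial pressure × 1/√M).
x_NH₃(eff) = (n_NH₃/√M_NH₃) / (n_NH₃/√M_NH₃ + n_H₂/√M_H₂)
= (2.14/√17.03) / (2.14/√17.03 + 4.68/√2.02) = 0.5186/(0.5186 + 3.293) = 0.136.

0.136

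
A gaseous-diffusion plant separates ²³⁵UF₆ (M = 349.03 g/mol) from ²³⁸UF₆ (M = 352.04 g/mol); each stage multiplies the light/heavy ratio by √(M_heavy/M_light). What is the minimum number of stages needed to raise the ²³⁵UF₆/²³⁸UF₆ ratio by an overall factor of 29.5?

789

With α = √(352.04/349.03) per stage, ln α = ½ ln(1.00862) = 0.004293.
Need α^N ≥ 29.5 ⇒ N ≥ ln(29.5) / ln α = 3.384 / 0.004293 = 788.27.
So at least 789 stages are needed.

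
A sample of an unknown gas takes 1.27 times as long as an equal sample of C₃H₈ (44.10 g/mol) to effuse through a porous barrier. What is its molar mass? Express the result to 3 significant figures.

Using Graham's law: t_X/t_C₃H₈ = √(M_X/M_C₃H₈).
1.27 = √(M_X/44.10)
M_X = 44.10 × 1.27² = 44.10 × 1.613 = 71.1 g/mol

71.1 g/mol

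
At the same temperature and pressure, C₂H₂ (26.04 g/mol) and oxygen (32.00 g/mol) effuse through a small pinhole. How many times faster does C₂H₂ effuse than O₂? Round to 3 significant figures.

Since effusion rate ∝ 1/√M, rate_C₂H₂/rate_O₂ = √(M_O₂/M_C₂H₂) = √(32.00/26.04) = √1.229 = 1.11.

1.11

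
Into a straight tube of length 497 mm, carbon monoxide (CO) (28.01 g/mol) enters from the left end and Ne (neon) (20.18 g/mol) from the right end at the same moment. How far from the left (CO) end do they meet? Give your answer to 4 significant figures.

The fronts meet when d_CO + d_Ne = L with d_CO/d_Ne = √(M_Ne/M_CO) (Graham's law). Here √(M_Ne/M_CO) = √(20.18/28.01) = 0.8488.
With d_CO + d_Ne = 497 mm, d_Ne = 497/(1 + 0.8488) = 268.8 mm.
d_CO = 497 − 268.8 = 228.2 mm.

228.2 mm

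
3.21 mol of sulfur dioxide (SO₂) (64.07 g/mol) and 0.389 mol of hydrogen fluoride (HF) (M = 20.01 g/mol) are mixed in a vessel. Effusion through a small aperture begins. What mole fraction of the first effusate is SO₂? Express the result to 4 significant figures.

0.8218

Each component's effusion rate ∝ (its partial pressure)·(1/√M) ∝ n_i/√M_i.
x_SO₂(eff) = (n_SO₂/√M_SO₂) / (n_SO₂/√M_SO₂ + n_HF/√M_HF)
= (3.21/√64.07) / (3.21/√64.07 + 0.389/√20.01) = 0.4010/(0.4010 + 0.08696) = 0.8218.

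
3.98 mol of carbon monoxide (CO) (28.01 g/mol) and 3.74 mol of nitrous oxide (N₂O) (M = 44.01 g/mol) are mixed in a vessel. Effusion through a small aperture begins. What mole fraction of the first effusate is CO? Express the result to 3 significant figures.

0.572

Rate_i ∝ x_i/√M_i (Graham's law weighted by mole fraction), so the effusate composition follows n_i/√M_i.
x_CO(eff) = (n_CO/√M_CO) / (n_CO/√M_CO + n_N₂O/√M_N₂O)
= (3.98/√28.01) / (3.98/√28.01 + 3.74/√44.01) = 0.7520/(0.7520 + 0.5638) = 0.572.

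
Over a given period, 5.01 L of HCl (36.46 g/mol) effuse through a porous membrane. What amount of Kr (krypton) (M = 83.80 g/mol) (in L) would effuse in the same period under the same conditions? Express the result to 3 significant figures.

Since effusion rate ∝ 1/√M, rate_Kr/rate_HCl = √(M_HCl/M_Kr) = √(36.46/83.80) = √0.4351 = 0.6596.
So the volume for Kr is 5.01 × 0.6596 = 3.30 L.

3.30 L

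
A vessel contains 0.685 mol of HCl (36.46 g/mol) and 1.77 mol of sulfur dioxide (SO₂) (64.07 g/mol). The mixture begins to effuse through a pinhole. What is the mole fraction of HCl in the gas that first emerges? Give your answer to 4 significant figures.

0.3391

Rate_i ∝ x_i/√M_i (Graham's law weighted by mole fraction), so the effusate composition follows n_i/√M_i.
Mole fraction of HCl in the effusate = (n_HCl/√M_HCl) / (n_HCl/√M_HCl + n_SO₂/√M_SO₂)
= (0.685/√36.46) / (0.685/√36.46 + 1.77/√64.07) = 0.1134/(0.1134 + 0.2211) = 0.3391.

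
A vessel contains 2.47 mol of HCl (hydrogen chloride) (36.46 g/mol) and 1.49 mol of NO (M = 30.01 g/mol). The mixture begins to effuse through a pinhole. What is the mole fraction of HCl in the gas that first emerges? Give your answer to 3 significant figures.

0.601

Each component's effusion rate ∝ (its partial pressure)·(1/√M) ∝ n_i/√M_i.
x_HCl(eff) = (n_HCl/√M_HCl) / (n_HCl/√M_HCl + n_NO/√M_NO)
= (2.47/√36.46) / (2.47/√36.46 + 1.49/√30.01) = 0.4091/(0.4091 + 0.2720) = 0.601.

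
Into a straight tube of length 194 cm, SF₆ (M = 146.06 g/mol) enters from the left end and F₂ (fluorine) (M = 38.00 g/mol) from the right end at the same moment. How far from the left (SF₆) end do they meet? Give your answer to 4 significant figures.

Graham's law gives d_SF₆/d_F₂ = rate_SF₆/rate_F₂ = √(M_F₂/M_SF₆) = √(38.00/146.06) = 0.5101.
With d_SF₆ + d_F₂ = 194 cm, d_F₂ = 194/(1 + 0.5101) = 128.5 cm.
d_SF₆ = 194 − 128.5 = 65.53 cm.

65.53 cm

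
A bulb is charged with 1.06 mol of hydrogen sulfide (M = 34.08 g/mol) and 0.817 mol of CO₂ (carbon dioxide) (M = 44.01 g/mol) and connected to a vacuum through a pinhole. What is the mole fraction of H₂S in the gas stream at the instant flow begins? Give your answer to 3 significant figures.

0.596

Effusion rate of each component ∝ n_i/√M_i (partial pressure × 1/√M).
Mole fraction of H₂S in the effusate = (n_H₂S/√M_H₂S) / (n_H₂S/√M_H₂S + n_CO₂/√M_CO₂)
= (1.06/√34.08) / (1.06/√34.08 + 0.817/√44.01) = 0.1816/(0.1816 + 0.1232) = 0.596.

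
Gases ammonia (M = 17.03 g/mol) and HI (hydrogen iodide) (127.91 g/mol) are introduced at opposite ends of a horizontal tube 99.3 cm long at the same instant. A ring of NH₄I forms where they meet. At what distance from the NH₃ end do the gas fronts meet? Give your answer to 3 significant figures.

The fronts meet when d_NH₃ + d_HI = L with d_NH₃/d_HI = √(M_HI/M_NH₃) (Graham's law). Here √(M_HI/M_NH₃) = √(127.91/17.03) = 2.741.
With d_NH₃ + d_HI = 99.3 cm, d_HI = 99.3/(1 + 2.741) = 26.55 cm.
d_NH₃ = 99.3 − 26.55 = 72.8 cm.

72.8 cm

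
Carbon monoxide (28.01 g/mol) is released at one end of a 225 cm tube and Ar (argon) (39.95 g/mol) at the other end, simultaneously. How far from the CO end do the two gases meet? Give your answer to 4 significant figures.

122.5 cm

Distances travelled in equal time are proportional to diffusion rates, so d_CO/d_Ar = √(M_Ar/M_CO) = √(39.95/28.01) = 1.194.
With d_CO + d_Ar = 225 cm, d_Ar = 225/(1 + 1.194) = 102.5 cm.
d_CO = 225 − 102.5 = 122.5 cm.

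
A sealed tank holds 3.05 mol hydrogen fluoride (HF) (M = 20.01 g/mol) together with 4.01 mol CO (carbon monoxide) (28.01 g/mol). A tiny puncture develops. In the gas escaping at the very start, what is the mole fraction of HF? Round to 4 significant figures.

Effusion rate of each component ∝ n_i/√M_i (partial pressure × 1/√M).
x_HF(eff) = (n_HF/√M_HF) / (n_HF/√M_HF + n_CO/√M_CO)
= (3.05/√20.01) / (3.05/√20.01 + 4.01/√28.01) = 0.6818/(0.6818 + 0.7577) = 0.4737.

0.4737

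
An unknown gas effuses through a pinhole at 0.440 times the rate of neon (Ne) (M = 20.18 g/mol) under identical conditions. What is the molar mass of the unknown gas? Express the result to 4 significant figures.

104.2 g/mol

By Graham's law, rate_X/rate_Ne = √(M_Ne/M_X).
0.440 = √(20.18/M_X)
M_X = 20.18 / 0.440² = 20.18 / 0.1936 = 104.2 g/mol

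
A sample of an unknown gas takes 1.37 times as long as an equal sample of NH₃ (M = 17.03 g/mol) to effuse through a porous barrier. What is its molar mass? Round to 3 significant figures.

Graham's law gives t_X/t_NH₃ = √(M_X/M_NH₃).
1.37 = √(M_X/17.03)
M_X = 17.03 × 1.37² = 17.03 × 1.877 = 32.0 g/mol

32.0 g/mol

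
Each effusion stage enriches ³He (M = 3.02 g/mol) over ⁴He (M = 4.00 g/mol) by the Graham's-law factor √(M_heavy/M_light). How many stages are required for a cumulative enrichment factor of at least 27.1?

With α = √(4.00/3.02) per stage, ln α = ½ ln(1.32450) = 0.1405.
Need α^N ≥ 27.1 ⇒ N ≥ ln(27.1) / ln α = 3.300 / 0.1405 = 23.48.
So at least 24 stages are needed.

24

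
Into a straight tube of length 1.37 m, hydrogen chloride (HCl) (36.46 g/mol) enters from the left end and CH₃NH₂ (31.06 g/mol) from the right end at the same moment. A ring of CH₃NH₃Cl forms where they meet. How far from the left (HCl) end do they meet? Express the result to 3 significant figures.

Graham's law gives d_HCl/d_CH₃NH₂ = rate_HCl/rate_CH₃NH₂ = √(M_CH₃NH₂/M_HCl) = √(31.06/36.46) = 0.9230.
With d_HCl + d_CH₃NH₂ = 1.37 m, d_CH₃NH₂ = 1.37/(1 + 0.9230) = 0.7124 m.
d_HCl = 1.37 − 0.7124 = 0.658 m.

0.658 m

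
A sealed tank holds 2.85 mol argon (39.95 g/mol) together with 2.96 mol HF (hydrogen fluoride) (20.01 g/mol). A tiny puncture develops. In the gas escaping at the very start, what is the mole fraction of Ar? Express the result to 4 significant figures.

Rate_i ∝ x_i/√M_i (Graham's law weighted by mole fraction), so the effusate composition follows n_i/√M_i.
Mole fraction of Ar in the effusate = (n_Ar/√M_Ar) / (n_Ar/√M_Ar + n_HF/√M_HF)
= (2.85/√39.95) / (2.85/√39.95 + 2.96/√20.01) = 0.4509/(0.4509 + 0.6617) = 0.4053.

0.4053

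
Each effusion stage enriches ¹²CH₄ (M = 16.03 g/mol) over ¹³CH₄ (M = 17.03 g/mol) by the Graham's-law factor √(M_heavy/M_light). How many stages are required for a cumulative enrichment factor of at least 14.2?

88

Per stage α = (17.03/16.03)^(1/2) = 1.06238^0.5, giving ln α = 0.03026.
Need α^N ≥ 14.2 ⇒ N ≥ ln(14.2) / ln α = 2.653 / 0.03026 = 87.69.
Minimum whole number of stages: N = 88.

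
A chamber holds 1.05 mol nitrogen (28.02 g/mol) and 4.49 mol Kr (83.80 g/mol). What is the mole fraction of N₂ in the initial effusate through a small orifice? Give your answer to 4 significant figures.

0.2880

Effusion rate of each component ∝ n_i/√M_i (partial pressure × 1/√M).
Mole fraction of N₂ in the effusate = (n_N₂/√M_N₂) / (n_N₂/√M_N₂ + n_Kr/√M_Kr)
= (1.05/√28.02) / (1.05/√28.02 + 4.49/√83.80) = 0.1984/(0.1984 + 0.4905) = 0.2880.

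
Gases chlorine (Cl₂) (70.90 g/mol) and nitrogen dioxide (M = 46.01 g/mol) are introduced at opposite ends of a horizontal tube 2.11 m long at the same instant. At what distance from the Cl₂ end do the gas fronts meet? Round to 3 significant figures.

Graham's law gives d_Cl₂/d_NO₂ = rate_Cl₂/rate_NO₂ = √(M_NO₂/M_Cl₂) = √(46.01/70.90) = 0.8056.
With d_Cl₂ + d_NO₂ = 2.11 m, d_NO₂ = 2.11/(1 + 0.8056) = 1.169 m.
d_Cl₂ = 2.11 − 1.169 = 0.941 m.

0.941 m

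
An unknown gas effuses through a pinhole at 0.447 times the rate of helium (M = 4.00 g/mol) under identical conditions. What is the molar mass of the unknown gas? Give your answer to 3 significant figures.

20.0 g/mol

Using Graham's law: rate_X/rate_He = √(M_He/M_X).
0.447 = √(4.00/M_X)
M_X = 4.00 / 0.447² = 4.00 / 0.1998 = 20.0 g/mol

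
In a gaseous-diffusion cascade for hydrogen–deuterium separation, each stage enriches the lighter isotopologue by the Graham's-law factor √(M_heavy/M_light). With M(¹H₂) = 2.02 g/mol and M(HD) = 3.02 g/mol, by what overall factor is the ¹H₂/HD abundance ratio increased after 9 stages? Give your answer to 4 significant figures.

6.109

The single-stage factor is √(M_heavy/M_light), so 9 stages give [√(3.02/2.02)]^9 = (3.02/2.02)^(9/2).
= 1.49505^(9/2) = 6.109.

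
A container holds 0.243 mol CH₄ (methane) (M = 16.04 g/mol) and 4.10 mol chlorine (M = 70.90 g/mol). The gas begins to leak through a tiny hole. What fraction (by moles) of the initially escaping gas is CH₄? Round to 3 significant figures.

Rate_i ∝ x_i/√M_i (Graham's law weighted by mole fraction), so the effusate composition follows n_i/√M_i.
Mole fraction of CH₄ in the effusate = (n_CH₄/√M_CH₄) / (n_CH₄/√M_CH₄ + n_Cl₂/√M_Cl₂)
= (0.243/√16.04) / (0.243/√16.04 + 4.10/√70.90) = 0.06067/(0.06067 + 0.4869) = 0.111.

0.111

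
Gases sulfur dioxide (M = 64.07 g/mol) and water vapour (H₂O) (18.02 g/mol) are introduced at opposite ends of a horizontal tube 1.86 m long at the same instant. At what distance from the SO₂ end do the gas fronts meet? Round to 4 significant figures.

0.6446 m

Distances travelled in equal time are proportional to diffusion rates, so d_SO₂/d_H₂O = √(M_H₂O/M_SO₂) = √(18.02/64.07) = 0.5303.
With d_SO₂ + d_H₂O = 1.86 m, d_H₂O = 1.86/(1 + 0.5303) = 1.215 m.
d_SO₂ = 1.86 − 1.215 = 0.6446 m.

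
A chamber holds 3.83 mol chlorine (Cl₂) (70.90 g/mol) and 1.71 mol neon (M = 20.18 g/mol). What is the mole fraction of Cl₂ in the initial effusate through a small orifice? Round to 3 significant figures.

Rate_i ∝ x_i/√M_i (Graham's law weighted by mole fraction), so the effusate composition follows n_i/√M_i.
x_Cl₂(eff) = (n_Cl₂/√M_Cl₂) / (n_Cl₂/√M_Cl₂ + n_Ne/√M_Ne)
= (3.83/√70.90) / (3.83/√70.90 + 1.71/√20.18) = 0.4549/(0.4549 + 0.3807) = 0.544.

0.544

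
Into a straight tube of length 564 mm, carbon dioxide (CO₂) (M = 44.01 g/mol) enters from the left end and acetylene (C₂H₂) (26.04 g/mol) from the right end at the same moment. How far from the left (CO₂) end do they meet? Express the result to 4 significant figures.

245.2 mm

Distances travelled in equal time are proportional to diffusion rates, so d_CO₂/d_C₂H₂ = √(M_C₂H₂/M_CO₂) = √(26.04/44.01) = 0.7692.
With d_CO₂ + d_C₂H₂ = 564 mm, d_C₂H₂ = 564/(1 + 0.7692) = 318.8 mm.
d_CO₂ = 564 − 318.8 = 245.2 mm.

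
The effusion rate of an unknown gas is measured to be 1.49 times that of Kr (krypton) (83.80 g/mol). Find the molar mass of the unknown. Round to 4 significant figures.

37.75 g/mol

By Graham's law, rate_X/rate_Kr = √(M_Kr/M_X).
1.49 = √(83.80/M_X)
M_X = 83.80 / 1.49² = 83.80 / 2.220 = 37.75 g/mol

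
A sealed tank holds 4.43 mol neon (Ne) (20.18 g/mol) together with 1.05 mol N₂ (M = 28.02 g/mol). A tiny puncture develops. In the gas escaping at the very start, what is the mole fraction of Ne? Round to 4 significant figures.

0.8325

Each component's effusion rate ∝ (its partial pressure)·(1/√M) ∝ n_i/√M_i.
x_Ne(eff) = (n_Ne/√M_Ne) / (n_Ne/√M_Ne + n_N₂/√M_N₂)
= (4.43/√20.18) / (4.43/√20.18 + 1.05/√28.02) = 0.9862/(0.9862 + 0.1984) = 0.8325.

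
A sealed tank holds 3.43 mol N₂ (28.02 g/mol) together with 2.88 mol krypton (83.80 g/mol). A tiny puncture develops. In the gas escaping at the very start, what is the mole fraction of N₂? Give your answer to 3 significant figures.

Each component's effusion rate ∝ (its partial pressure)·(1/√M) ∝ n_i/√M_i.
So x_N₂ in the escaping gas = (n_N₂/√M_N₂) / Σ(n_i/√M_i)
= (3.43/√28.02) / (3.43/√28.02 + 2.88/√83.80) = 0.6480/(0.6480 + 0.3146) = 0.673.

0.673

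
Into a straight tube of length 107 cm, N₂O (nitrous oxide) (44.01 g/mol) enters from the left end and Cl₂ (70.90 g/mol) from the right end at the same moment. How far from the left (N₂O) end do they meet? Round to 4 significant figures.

59.85 cm

The fronts meet when d_N₂O + d_Cl₂ = L with d_N₂O/d_Cl₂ = √(M_Cl₂/M_N₂O) (Graham's law). Here √(M_Cl₂/M_N₂O) = √(70.90/44.01) = 1.269.
With d_N₂O + d_Cl₂ = 107 cm, d_Cl₂ = 107/(1 + 1.269) = 47.15 cm.
d_N₂O = 107 − 47.15 = 59.85 cm.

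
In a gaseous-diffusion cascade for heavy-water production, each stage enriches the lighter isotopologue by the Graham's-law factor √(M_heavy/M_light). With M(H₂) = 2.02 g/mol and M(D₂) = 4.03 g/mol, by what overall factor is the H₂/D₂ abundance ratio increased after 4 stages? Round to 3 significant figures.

3.98

The single-stage factor is √(M_heavy/M_light), so 4 stages give [√(4.03/2.02)]^4 = (4.03/2.02)^(4/2).
= 1.99505^2 = 3.98.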